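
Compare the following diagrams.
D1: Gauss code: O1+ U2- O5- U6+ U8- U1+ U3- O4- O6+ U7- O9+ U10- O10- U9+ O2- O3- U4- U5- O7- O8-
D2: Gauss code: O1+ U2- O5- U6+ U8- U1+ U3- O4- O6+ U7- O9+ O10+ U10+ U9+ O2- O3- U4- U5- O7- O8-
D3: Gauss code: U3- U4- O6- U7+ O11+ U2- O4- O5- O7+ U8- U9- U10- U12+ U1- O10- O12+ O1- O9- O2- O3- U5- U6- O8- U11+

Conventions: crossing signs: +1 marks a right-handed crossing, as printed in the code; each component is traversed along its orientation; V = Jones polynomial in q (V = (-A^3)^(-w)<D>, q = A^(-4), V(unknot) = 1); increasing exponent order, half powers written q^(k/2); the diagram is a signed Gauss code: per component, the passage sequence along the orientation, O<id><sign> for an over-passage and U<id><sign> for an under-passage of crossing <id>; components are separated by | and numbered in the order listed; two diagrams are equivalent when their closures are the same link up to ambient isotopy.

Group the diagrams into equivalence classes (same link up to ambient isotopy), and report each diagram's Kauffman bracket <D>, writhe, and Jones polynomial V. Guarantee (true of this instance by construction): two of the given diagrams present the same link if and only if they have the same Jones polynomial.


equivalence classes: {D1, D2, D3}
D1 (bracket A^-8 - A^-4 + 2 - A^4 + A^8 - A^12; 10 crossings at w = -4): V = -q^-6 + q^-5 - q^-4 + 2q^-3 - q^-2 + q^-1
V(D2) = -q^-6 + q^-5 - q^-4 + 2q^-3 - q^-2 + q^-1  [10 crossings, <D> = A^-2 - A^2 + 2A^6 - A^10 + A^14 - A^18, w = -2]
D3 (bracket A^-14 - A^-10 + 2A^-6 - A^-2 + A^2 - A^6; 12 crossings at w = -6): V = -q^-6 + q^-5 - q^-4 + 2q^-3 - q^-2 + q^-1
key observation: one V(q) for all 3 diagrams — one class (guaranteed)


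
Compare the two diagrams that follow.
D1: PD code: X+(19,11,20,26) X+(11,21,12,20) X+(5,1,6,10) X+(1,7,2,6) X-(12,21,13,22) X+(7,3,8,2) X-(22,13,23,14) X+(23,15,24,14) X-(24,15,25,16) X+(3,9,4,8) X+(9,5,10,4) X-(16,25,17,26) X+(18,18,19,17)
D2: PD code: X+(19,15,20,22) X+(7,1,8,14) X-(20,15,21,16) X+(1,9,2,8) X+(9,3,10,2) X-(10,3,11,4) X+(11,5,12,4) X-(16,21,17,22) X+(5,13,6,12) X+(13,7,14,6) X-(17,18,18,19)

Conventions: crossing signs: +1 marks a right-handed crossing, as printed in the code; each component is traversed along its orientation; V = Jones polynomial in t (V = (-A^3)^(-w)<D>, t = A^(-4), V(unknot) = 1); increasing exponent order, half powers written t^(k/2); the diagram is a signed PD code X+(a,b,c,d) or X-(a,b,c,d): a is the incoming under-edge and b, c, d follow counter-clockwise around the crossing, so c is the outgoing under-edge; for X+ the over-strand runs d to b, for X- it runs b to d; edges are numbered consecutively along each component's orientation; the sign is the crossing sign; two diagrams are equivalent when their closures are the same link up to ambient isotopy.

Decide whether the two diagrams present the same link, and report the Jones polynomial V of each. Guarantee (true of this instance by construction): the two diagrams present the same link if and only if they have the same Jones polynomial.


same link: yes
V(D1) = -t^(3/2) - t^(5/2) - t^(7/2) + t^(15/2)  [13 crossings, <D> = -A^-15 + A + A^5 + A^9, w = +5]
D2 (bracket -A^-21 + A^-5 + A^-1 + A^3; 11 crossings at w = +3): V = -t^(3/2) - t^(5/2) - t^(7/2) + t^(15/2)
note: from 13 to 11 crossings by R-moves: one link, two diagrams


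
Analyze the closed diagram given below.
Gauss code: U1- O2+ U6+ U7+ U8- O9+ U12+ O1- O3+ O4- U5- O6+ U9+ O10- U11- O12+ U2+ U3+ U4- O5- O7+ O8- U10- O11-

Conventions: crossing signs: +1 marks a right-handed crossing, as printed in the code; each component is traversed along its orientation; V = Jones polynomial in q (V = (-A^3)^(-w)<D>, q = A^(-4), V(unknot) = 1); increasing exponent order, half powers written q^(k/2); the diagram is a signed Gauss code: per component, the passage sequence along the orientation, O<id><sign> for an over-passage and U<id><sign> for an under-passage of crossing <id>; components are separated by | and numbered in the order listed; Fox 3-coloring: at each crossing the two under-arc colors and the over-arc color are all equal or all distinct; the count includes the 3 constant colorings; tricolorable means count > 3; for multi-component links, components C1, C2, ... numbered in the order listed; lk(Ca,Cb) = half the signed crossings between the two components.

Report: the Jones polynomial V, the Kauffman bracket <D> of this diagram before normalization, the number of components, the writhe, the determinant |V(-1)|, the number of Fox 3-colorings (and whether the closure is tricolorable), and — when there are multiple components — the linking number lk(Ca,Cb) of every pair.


V(q) = q^-4 - 3q^-3 + 5q^-2 - 6q^-1 + 7 - 6q + 5q^2 - 3q^3 + q^4
bracket: A^-16 - 3A^-12 + 5A^-8 - 6A^-4 + 7 - 6A^4 + 5A^8 - 3A^12 + A^16, w = 0
1 component, writhe 0, over 12 crossings
det 37, colorings 3 of 3^12 — not tricolorable
observation: V spans 8 powers of q: at least 8 crossings in any diagram


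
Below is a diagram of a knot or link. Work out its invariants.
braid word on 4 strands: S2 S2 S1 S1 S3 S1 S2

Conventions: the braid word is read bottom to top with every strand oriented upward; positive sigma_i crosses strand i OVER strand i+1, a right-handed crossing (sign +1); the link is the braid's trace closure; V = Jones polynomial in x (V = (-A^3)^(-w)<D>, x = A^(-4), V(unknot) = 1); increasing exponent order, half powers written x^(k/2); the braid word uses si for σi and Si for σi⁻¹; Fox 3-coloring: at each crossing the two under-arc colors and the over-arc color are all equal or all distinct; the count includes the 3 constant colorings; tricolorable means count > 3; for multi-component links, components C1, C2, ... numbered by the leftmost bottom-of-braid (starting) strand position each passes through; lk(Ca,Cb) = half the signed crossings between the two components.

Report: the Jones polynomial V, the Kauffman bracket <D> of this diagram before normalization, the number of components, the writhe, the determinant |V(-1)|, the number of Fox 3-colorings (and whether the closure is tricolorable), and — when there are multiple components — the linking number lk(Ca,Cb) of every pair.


V(x) = x^-8 - 2x^-7 + x^-6 - 2x^-5 + 2x^-4 + x^-2
bracket: -A^-13 - 2A^-5 + 2A^-1 - A^3 + 2A^7 - A^11, w = -7
1 component, writhe -7, over 7 crossings
det 9, colorings 27 of 3^7 — tricolorable
observation: V spans 6 powers of x: at least 6 crossings in any diagram


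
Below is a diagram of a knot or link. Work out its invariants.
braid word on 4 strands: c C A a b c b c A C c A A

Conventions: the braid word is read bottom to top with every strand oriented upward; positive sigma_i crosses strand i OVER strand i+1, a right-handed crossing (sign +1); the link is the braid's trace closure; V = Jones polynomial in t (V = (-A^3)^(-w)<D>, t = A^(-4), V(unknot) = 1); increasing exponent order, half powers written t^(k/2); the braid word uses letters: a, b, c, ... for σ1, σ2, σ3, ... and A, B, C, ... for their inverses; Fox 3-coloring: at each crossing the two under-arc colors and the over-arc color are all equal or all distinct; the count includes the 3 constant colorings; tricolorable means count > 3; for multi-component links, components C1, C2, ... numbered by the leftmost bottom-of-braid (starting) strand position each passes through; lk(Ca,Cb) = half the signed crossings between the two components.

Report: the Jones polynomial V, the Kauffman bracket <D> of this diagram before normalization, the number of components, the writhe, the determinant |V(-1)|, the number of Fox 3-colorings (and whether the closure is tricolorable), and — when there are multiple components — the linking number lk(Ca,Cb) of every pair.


Jones polynomial: V(t) = -t^-3 + t^-2 - t^-1 + 3 - t + t^2 - t^3
<D> = A^-9 - A^-5 + A^-1 - 3A^3 + A^7 - A^11 + A^15; writhe +1
components 1, writhe +1 (13 crossings)
3-colorings: 27 of 3^13, det 9 — tricolorable
note: w = +1 shifts under R1 moves; the (-A^3)^(-1) factor cancels that in V


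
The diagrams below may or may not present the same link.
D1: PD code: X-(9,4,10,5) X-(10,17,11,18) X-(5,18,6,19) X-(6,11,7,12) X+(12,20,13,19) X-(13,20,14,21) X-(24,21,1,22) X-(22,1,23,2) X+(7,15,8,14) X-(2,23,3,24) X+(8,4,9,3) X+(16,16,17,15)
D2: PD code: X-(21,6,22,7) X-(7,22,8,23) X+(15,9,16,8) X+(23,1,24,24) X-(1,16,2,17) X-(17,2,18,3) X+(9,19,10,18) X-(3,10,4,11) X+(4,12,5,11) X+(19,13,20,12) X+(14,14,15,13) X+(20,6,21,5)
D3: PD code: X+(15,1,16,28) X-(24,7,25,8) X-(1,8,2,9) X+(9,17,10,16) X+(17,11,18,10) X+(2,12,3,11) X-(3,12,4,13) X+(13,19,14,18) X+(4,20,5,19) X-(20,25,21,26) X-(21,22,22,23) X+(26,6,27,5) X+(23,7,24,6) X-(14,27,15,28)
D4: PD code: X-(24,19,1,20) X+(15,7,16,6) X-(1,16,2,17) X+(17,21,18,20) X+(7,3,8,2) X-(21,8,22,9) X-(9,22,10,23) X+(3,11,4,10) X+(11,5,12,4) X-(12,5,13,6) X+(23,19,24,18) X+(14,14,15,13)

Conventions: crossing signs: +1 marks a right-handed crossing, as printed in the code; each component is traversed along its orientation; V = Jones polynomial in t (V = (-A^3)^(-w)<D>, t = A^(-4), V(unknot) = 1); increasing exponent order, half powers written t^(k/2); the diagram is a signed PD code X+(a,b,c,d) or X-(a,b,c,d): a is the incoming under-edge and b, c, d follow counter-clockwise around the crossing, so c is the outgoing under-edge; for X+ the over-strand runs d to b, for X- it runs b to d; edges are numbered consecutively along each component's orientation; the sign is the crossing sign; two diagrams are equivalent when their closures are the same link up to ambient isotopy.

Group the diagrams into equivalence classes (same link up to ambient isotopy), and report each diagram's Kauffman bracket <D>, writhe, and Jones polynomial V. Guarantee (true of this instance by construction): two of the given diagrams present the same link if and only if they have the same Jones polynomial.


classes: {D1} | {D3} | {D2, D4}
V(D1) = -t^-4 + t^-3 + t^-1  [12 crossings, <D> = A^-8 + 1 - A^4, w = -4]
V(D2) = -t^-3 + 2t^-2 - 2t^-1 + 3 - 2t + 2t^2 - t^3  [12 crossings, <D> = -A^-6 + 2A^-2 - 2A^2 + 3A^6 - 2A^10 + 2A^14 - A^18, w = +2]
D3 (bracket -A^-10 + A^-6 + A^2; 14 crossings at w = +2): V = t + t^3 - t^4
D4 (bracket -A^-6 + 2A^-2 - 2A^2 + 3A^6 - 2A^10 + 2A^14 - A^18; 12 crossings at w = +2): V = -t^-3 + 2t^-2 - 2t^-1 + 3 - 2t + 2t^2 - t^3
insight: 3 classes among 4 diagrams; unequal V(t) rules out equality


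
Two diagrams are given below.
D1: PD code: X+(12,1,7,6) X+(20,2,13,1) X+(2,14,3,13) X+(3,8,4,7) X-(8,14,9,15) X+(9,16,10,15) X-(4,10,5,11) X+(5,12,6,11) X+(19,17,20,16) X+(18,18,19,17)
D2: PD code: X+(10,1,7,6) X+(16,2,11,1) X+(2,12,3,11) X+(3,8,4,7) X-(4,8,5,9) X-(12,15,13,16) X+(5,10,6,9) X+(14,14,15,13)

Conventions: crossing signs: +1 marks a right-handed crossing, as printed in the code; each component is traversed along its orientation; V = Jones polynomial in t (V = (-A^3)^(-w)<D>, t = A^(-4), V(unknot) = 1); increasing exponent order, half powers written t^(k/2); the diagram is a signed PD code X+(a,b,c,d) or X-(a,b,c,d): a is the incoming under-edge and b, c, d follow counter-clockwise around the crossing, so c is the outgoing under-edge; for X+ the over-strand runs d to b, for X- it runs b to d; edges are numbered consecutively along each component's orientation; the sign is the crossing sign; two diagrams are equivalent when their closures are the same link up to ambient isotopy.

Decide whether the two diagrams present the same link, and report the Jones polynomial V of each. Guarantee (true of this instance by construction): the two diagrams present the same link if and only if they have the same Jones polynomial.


same link: yes
V(D1) = t + 2t^3 + t^5  [10 crossings, <D> = A^-2 + 2A^6 + A^14, w = +6]
V(D2) = t + 2t^3 + t^5  (w +4, c 8, <D> = A^-8 + 2 + A^8)
note: all 2 diagrams share one V(t), hence one class


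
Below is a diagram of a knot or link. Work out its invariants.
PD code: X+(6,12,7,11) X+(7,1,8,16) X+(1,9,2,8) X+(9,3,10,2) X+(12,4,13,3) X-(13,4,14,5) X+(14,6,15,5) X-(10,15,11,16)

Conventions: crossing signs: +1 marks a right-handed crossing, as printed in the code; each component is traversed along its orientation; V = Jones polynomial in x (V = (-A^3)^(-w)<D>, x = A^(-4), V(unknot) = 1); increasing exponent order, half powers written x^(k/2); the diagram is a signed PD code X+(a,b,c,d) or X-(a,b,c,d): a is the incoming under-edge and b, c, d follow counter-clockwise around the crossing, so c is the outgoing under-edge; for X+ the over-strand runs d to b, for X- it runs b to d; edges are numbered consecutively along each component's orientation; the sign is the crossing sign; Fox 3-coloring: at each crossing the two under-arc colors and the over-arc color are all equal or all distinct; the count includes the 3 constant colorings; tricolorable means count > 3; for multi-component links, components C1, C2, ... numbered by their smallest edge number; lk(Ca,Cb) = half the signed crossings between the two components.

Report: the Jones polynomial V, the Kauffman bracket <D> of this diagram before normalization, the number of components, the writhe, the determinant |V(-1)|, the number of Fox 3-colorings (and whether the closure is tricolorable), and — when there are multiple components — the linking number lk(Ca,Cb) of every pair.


V(x) = x - x^2 + 2x^3 - x^4 + x^5 - x^6
bracket: -A^-12 + A^-8 - A^-4 + 2 - A^4 + A^8, w = +4
1 component, writhe +4, over 8 crossings
det 7, colorings 3 of 3^8 — not tricolorable
observation: w = +4 shifts under R1 moves; the (-A^3)^(-4) factor cancels that in V


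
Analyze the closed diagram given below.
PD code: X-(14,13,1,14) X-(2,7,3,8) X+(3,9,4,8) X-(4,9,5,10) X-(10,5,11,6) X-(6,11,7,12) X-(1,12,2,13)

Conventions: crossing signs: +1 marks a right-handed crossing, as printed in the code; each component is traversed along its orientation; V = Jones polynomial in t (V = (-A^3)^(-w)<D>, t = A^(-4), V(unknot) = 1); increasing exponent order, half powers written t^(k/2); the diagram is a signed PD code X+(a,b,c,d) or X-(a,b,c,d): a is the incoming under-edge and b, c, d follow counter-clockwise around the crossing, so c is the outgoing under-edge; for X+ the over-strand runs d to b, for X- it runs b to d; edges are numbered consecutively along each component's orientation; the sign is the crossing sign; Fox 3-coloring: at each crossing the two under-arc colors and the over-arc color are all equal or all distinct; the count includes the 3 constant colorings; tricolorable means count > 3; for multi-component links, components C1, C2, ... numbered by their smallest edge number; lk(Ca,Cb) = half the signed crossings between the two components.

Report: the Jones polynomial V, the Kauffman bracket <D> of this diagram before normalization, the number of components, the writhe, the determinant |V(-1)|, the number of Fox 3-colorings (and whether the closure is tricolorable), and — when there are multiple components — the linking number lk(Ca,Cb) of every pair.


Jones polynomial: V(t) = -t^-4 + t^-3 + t^-1
<D> = -A^-11 - A^-3 + A; writhe -5
components 1, writhe -5 (7 crossings)
3-colorings: 9 of 3^7, det 3 — tricolorable
note: V spans 3 powers of t: at least 3 crossings in any diagram


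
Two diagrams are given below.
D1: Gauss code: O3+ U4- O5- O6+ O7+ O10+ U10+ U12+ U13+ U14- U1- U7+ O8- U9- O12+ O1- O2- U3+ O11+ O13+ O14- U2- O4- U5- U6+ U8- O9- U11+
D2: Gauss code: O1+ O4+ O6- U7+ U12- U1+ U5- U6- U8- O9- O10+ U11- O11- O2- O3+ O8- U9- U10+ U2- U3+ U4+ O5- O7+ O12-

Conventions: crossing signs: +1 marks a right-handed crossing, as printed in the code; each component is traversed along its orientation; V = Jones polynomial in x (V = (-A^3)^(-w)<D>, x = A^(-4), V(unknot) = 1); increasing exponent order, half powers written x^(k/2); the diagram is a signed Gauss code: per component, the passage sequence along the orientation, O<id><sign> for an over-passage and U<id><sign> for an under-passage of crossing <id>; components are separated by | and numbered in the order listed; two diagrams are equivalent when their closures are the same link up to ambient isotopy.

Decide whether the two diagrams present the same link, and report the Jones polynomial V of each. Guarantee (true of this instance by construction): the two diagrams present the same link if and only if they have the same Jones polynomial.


same link: no
V(D1) = x^-5 - 2x^-4 + 2x^-3 - 2x^-2 + 2x^-1 - 1 + x  [14 crossings, <D> = A^-4 - 1 + 2A^4 - 2A^8 + 2A^12 - 2A^16 + A^20, w = 0]
V(D2) = 1  (w -2, c 12, <D> = A^-6)
note: 2 values of V(x) split the 2 diagrams


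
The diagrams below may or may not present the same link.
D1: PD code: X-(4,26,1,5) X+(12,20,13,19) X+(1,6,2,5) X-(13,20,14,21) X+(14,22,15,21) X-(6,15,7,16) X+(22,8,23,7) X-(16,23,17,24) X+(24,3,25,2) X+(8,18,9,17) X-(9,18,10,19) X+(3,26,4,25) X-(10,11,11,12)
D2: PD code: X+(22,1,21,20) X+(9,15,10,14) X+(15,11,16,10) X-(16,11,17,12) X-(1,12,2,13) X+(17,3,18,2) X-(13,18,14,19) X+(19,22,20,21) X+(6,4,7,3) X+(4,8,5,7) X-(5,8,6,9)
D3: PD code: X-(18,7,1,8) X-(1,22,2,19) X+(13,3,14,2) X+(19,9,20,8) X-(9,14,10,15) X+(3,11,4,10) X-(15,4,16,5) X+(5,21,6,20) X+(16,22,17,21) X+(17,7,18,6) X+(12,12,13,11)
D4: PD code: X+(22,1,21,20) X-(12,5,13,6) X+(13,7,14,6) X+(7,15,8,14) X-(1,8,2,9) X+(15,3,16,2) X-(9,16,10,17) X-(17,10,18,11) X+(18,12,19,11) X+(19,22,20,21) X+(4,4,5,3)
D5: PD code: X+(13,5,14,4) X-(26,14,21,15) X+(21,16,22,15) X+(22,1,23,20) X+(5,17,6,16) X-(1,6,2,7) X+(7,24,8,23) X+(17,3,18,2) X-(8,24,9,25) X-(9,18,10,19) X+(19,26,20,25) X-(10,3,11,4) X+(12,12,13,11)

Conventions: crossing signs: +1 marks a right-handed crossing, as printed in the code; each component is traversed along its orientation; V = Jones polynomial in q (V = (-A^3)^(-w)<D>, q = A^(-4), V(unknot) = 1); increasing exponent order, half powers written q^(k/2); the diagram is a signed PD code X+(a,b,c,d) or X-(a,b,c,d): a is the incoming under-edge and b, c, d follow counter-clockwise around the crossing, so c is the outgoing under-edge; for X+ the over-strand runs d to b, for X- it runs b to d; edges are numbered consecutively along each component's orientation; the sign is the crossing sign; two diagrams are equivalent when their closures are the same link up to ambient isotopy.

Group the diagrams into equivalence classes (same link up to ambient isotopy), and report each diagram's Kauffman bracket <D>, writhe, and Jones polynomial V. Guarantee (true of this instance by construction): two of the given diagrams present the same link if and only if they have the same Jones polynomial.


classes: {D1, D2, D3, D4, D5}
V(D1) = -q^(-3/2) + q^(-1/2) - 2q^(1/2) + 2q^(3/2) - 2q^(5/2) + q^(7/2) - q^(9/2)  [13 crossings, <D> = A^-15 - A^-11 + 2A^-7 - 2A^-3 + 2A - A^5 + A^9, w = +1]
V(D2) = -q^(-3/2) + q^(-1/2) - 2q^(1/2) + 2q^(3/2) - 2q^(5/2) + q^(7/2) - q^(9/2)  (w +3, c 11, <D> = A^-9 - A^-5 + 2A^-1 - 2A^3 + 2A^7 - A^11 + A^15)
V(D3) = -q^(-3/2) + q^(-1/2) - 2q^(1/2) + 2q^(3/2) - 2q^(5/2) + q^(7/2) - q^(9/2)  (w +3, c 11, <D> = A^-9 - A^-5 + 2A^-1 - 2A^3 + 2A^7 - A^11 + A^15)
D4 (bracket A^-9 - A^-5 + 2A^-1 - 2A^3 + 2A^7 - A^11 + A^15; 11 crossings at w = +3): V = -q^(-3/2) + q^(-1/2) - 2q^(1/2) + 2q^(3/2) - 2q^(5/2) + q^(7/2) - q^(9/2)
D5 (bracket A^-9 - A^-5 + 2A^-1 - 2A^3 + 2A^7 - A^11 + A^15; 13 crossings at w = +3): V = -q^(-3/2) + q^(-1/2) - 2q^(1/2) + 2q^(3/2) - 2q^(5/2) + q^(7/2) - q^(9/2)
note: one V(q) for all 5 diagrams — one class (guaranteed)


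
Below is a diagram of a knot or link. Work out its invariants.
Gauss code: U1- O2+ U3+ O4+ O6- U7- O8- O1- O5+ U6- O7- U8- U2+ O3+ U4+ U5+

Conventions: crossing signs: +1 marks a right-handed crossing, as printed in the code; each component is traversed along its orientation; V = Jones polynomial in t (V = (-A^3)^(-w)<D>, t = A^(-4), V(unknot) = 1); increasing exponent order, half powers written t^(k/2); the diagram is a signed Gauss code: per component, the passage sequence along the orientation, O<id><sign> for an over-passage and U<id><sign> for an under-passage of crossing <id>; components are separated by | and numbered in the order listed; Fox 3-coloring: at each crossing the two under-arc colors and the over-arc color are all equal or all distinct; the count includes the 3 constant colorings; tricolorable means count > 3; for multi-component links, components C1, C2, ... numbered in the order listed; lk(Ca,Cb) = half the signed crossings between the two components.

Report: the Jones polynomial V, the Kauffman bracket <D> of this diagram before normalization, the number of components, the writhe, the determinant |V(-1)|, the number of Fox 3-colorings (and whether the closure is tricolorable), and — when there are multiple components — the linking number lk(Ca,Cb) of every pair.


Jones polynomial: V(t) = -t^-3 + t^-2 - t^-1 + 3 - t + t^2 - t^3
<D> = -A^-12 + A^-8 - A^-4 + 3 - A^4 + A^8 - A^12; writhe 0
components 1, writhe 0 (8 crossings)
3-colorings: 27 of 3^8, det 9 — tricolorable
note: det 9 = |V(-1)|; divisible by 3, so tricolorable


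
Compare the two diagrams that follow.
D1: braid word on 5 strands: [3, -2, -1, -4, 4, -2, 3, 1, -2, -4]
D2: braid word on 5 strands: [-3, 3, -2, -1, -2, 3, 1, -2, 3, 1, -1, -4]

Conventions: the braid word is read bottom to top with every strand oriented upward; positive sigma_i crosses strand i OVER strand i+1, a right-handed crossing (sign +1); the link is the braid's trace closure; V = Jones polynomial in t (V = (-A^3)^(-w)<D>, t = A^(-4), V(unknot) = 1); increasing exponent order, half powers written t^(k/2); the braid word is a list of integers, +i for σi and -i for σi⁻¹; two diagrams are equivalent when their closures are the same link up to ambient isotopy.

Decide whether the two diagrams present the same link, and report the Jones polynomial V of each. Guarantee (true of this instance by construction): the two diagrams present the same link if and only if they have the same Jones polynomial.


equivalent: yes
V(D1) = t^-2 - t^-1 + 1 - t + t^2  (w -2, c 10, <D> = A^-14 - A^-10 + A^-6 - A^-2 + A^2)
V(D2) = t^-2 - t^-1 + 1 - t + t^2  [12 crossings, <D> = A^-14 - A^-10 + A^-6 - A^-2 + A^2, w = -2]
key observation: one V(t) for all 2 diagrams — one class (guaranteed)


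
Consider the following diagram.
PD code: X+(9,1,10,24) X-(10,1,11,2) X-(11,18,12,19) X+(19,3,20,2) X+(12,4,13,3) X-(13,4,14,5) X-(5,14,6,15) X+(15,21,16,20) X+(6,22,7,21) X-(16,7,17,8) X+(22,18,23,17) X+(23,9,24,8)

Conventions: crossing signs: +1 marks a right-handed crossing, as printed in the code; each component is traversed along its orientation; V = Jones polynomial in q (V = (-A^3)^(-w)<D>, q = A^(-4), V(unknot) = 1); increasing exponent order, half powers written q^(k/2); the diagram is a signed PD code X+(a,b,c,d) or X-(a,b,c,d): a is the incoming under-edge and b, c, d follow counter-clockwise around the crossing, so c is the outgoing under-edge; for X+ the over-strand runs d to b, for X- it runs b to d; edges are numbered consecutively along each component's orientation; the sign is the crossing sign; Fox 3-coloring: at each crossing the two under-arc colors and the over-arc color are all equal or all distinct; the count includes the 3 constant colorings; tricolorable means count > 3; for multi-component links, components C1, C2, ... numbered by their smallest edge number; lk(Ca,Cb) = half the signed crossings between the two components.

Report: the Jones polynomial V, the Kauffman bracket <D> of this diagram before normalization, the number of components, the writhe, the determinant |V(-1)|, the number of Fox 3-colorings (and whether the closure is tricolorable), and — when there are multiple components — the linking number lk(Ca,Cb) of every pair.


V = -q^-1 + 2 - q + 2q^2 - q^3 + q^4 - q^5
<D> = -A^-14 + A^-10 - A^-6 + 2A^-2 - A^2 + 2A^6 - A^10 (w = +2)
1 component over 12 crossings, w = +2
9 Fox colorings among 3^12, |V(-1)| = 9: tricolorable
why: the span of V is 6, forcing >= 6 crossings in any diagram


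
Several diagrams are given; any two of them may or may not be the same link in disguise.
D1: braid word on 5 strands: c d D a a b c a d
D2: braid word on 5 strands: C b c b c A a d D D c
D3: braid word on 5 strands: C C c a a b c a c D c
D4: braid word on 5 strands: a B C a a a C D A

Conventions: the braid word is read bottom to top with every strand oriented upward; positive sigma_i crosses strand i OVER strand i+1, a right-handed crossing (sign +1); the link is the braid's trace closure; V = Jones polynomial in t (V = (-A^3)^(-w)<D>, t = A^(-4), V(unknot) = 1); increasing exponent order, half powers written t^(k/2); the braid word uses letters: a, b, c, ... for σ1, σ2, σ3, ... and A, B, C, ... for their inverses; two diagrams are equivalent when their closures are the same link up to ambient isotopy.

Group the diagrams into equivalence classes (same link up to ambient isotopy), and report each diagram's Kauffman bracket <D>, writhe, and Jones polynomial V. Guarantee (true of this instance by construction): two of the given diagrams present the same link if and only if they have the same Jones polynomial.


classes: {D1, D3} | {D2} | {D4}
V(D1) = -t^(3/2) - 2t^(7/2) + t^(9/2) - t^(11/2) + t^(13/2)  [9 crossings, <D> = -A^-5 + A^-1 - A^3 + 2A^7 + A^15, w = +7]
D2 (bracket -A^-9 + A^-1 + A^3 + A^7; 11 crossings at w = +3): V = -t^(1/2) - t^(3/2) - t^(5/2) + t^(9/2)
V(D3) = -t^(3/2) - 2t^(7/2) + t^(9/2) - t^(11/2) + t^(13/2)  (w +5, c 11, <D> = -A^-11 + A^-7 - A^-3 + 2A + A^9)
D4 (bracket -A^-17 + A^-13 - A^-9 + 2A^-5 + A^3; 9 crossings at w = -1): V = -t^(-3/2) - 2t^(1/2) + t^(3/2) - t^(5/2) + t^(7/2)
insight: 3 classes among 4 diagrams; unequal V(t) rules out equality


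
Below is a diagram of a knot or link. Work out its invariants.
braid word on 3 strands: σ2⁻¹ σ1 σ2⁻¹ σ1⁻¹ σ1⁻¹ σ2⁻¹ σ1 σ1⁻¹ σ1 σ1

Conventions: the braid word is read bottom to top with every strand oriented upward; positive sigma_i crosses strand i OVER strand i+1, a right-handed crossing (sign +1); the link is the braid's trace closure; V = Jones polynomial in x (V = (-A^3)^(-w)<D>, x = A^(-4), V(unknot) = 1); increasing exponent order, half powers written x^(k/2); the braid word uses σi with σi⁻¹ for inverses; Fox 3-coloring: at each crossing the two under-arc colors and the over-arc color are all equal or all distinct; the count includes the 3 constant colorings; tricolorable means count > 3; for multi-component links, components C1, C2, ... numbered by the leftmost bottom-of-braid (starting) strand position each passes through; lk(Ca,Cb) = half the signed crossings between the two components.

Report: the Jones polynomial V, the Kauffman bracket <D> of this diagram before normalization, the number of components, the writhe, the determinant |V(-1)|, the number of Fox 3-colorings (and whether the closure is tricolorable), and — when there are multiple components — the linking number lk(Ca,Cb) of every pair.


V(x) = -x^-5 + x^-4 - x^-3 + 2x^-2 - x^-1 + 2 - x
bracket: -A^-10 + 2A^-6 - A^-2 + 2A^2 - A^6 + A^10 - A^14, w = -2
1 component, writhe -2, over 10 crossings
det 9, colorings 9 of 3^10 — tricolorable
observation: |V(-1)| = 9: so tricolorable, since 3 divides 9


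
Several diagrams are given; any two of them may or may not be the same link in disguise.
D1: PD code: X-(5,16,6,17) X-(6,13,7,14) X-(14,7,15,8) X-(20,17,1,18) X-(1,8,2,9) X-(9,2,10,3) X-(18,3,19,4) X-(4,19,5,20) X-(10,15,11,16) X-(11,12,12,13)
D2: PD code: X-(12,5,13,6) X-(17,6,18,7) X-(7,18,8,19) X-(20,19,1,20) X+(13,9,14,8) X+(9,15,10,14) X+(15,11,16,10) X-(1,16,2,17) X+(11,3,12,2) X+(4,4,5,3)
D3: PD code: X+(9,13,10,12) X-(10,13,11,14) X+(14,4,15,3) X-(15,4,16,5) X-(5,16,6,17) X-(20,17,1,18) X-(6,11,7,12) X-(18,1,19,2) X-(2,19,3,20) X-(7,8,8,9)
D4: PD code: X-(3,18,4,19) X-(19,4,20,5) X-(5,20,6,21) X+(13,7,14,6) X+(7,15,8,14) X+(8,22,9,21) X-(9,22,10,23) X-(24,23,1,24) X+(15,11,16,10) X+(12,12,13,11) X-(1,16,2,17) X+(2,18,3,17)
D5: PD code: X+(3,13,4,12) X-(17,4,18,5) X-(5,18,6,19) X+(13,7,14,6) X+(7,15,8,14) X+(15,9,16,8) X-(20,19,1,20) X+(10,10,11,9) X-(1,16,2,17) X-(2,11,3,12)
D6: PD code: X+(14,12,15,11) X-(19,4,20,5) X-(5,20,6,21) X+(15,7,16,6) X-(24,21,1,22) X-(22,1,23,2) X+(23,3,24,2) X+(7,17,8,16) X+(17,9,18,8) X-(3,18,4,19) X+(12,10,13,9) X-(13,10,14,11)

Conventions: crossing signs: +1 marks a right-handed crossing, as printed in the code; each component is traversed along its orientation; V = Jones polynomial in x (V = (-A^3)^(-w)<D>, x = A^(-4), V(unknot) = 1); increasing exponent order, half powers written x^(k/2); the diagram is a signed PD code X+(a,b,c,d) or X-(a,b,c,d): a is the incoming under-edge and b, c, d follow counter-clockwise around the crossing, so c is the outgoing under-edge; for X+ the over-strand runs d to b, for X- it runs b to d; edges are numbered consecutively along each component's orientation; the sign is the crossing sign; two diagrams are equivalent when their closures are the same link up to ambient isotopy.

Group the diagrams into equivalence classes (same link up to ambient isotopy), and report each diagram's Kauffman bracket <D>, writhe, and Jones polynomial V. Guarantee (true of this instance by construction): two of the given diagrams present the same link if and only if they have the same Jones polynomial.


classes: {D1} | {D2, D4, D5, D6} | {D3}
V(D1) = -x^-8 + x^-5 + x^-3  [10 crossings, <D> = A^-18 + A^-10 - A^2, w = -10]
V(D2) = -x^-3 + x^-2 - x^-1 + 3 - x + x^2 - x^3  (w 0, c 10, <D> = -A^-12 + A^-8 - A^-4 + 3 - A^4 + A^8 - A^12)
V(D3) = -x^-4 + x^-3 + x^-1  [10 crossings, <D> = A^-14 + A^-6 - A^-2, w = -6]
V(D4) = -x^-3 + x^-2 - x^-1 + 3 - x + x^2 - x^3  [12 crossings, <D> = -A^-12 + A^-8 - A^-4 + 3 - A^4 + A^8 - A^12, w = 0]
D5 (bracket -A^-12 + A^-8 - A^-4 + 3 - A^4 + A^8 - A^12; 10 crossings at w = 0): V = -x^-3 + x^-2 - x^-1 + 3 - x + x^2 - x^3
V(D6) = -x^-3 + x^-2 - x^-1 + 3 - x + x^2 - x^3  (w 0, c 12, <D> = -A^-12 + A^-8 - A^-4 + 3 - A^4 + A^8 - A^12)
insight: 3 classes among 6 diagrams; unequal V(x) rules out equality


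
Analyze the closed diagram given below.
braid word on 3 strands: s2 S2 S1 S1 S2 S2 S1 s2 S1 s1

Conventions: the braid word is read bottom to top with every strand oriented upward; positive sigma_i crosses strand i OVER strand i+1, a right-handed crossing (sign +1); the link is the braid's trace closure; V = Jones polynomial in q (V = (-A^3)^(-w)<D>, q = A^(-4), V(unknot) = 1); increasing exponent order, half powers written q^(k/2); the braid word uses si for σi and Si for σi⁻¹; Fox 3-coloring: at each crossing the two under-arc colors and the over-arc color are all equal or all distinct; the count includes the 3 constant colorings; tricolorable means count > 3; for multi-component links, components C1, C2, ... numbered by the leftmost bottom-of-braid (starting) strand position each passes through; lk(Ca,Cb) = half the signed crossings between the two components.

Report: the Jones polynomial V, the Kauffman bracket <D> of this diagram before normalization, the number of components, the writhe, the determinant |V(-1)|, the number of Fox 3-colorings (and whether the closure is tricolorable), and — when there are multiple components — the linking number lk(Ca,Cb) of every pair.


Jones polynomial: V(q) = -q^-6 + q^-5 - q^-4 + 2q^-3 - q^-2 + q^-1
<D> = A^-8 - A^-4 + 2 - A^4 + A^8 - A^12; writhe -4
components 1, writhe -4 (10 crossings)
3-colorings: 3 of 3^10, det 7 — not tricolorable
note: the word shrinks to σ1⁻¹ σ1⁻¹ σ2⁻¹ σ2⁻¹ σ1⁻¹ σ2 after cancelling


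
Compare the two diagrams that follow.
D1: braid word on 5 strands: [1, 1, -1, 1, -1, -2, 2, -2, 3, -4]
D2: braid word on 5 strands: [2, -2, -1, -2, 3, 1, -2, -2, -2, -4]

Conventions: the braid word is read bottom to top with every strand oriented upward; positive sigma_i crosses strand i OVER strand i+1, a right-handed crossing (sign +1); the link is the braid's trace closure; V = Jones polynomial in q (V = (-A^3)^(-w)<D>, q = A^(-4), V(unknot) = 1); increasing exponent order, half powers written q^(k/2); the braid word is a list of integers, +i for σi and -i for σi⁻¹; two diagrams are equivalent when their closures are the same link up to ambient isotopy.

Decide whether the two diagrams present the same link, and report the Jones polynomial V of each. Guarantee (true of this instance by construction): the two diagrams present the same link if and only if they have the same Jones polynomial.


equivalent: no
V(D1) = 1  (w 0, c 10, <D> = 1)
V(D2) = -q^-4 + q^-3 + q^-1  (w -4, c 10, <D> = A^-8 + 1 - A^4)
why: 2 values of V(q) split the 2 diagrams


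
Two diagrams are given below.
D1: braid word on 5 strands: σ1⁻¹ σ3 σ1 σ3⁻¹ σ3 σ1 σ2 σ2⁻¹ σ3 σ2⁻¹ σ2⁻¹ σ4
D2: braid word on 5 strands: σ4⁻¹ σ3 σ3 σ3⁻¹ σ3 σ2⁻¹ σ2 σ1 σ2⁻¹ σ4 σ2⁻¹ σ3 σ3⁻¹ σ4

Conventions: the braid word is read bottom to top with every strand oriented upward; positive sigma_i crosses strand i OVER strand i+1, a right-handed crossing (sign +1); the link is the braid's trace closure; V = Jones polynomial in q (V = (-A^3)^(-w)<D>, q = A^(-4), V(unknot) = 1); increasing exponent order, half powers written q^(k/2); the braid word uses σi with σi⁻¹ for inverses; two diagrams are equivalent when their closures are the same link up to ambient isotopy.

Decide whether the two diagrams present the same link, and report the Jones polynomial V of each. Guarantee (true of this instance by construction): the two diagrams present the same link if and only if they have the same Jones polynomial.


equivalent: yes
D1 (bracket A^-2 + 2A^6 + A^14; 12 crossings at w = +2): V = q^-2 + 2 + q^2
V(D2) = q^-2 + 2 + q^2  (w +2, c 14, <D> = A^-2 + 2A^6 + A^14)
key observation: all 2 diagrams share one V(q), hence one class


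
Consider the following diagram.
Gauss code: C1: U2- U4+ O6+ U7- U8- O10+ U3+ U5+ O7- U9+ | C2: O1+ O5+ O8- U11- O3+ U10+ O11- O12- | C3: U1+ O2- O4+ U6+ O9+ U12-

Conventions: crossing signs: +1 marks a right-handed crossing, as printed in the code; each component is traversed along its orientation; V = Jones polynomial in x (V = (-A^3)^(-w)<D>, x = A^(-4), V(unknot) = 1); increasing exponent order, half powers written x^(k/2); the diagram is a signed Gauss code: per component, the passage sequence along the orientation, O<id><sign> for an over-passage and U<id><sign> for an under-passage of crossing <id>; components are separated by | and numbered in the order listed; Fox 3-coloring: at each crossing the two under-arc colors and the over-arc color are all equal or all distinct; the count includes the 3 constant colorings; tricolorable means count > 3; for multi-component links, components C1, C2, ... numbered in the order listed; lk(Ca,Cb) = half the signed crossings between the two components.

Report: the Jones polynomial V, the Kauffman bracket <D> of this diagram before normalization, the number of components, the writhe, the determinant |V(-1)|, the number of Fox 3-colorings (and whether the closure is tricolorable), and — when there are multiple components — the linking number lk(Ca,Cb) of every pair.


V(x) = x + 2x^3 + x^5
bracket: A^-14 + 2A^-6 + A^2, w = +2
3 components, writhe +2, over 12 crossings
lk(C1,C2) = +1
linking number lk(C1,C3) = +1
lk(C2,C3): 0
det 4, colorings 3 of 3^12 — not tricolorable
observation: the span of V is 4, within the link bound 12 + 3 - 1


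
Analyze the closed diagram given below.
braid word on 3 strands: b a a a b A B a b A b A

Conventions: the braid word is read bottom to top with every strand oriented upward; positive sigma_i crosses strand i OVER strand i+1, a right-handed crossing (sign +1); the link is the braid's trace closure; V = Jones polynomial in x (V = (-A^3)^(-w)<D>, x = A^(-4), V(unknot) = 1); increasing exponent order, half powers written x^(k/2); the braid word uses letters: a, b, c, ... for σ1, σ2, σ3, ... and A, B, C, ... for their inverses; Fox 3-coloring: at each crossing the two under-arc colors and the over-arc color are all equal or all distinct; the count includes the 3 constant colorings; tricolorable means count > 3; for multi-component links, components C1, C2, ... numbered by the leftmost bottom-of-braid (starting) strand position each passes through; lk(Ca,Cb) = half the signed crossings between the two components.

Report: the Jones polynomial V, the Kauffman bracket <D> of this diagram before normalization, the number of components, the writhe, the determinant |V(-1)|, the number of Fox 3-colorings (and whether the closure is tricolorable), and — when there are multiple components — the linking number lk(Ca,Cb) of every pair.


V(x) = -1 + 4x - 5x^2 + 7x^3 - 7x^4 + 6x^5 - 5x^6 + 3x^7 - x^8
bracket: -A^-20 + 3A^-16 - 5A^-12 + 6A^-8 - 7A^-4 + 7 - 5A^4 + 4A^8 - A^12, w = +4
1 component, writhe +4, over 12 crossings
det 39, colorings 9 of 3^12 — tricolorable
observation: w = +4 (over 12 crossings) is diagram-only; (-A^3)^(-4) removes it from V


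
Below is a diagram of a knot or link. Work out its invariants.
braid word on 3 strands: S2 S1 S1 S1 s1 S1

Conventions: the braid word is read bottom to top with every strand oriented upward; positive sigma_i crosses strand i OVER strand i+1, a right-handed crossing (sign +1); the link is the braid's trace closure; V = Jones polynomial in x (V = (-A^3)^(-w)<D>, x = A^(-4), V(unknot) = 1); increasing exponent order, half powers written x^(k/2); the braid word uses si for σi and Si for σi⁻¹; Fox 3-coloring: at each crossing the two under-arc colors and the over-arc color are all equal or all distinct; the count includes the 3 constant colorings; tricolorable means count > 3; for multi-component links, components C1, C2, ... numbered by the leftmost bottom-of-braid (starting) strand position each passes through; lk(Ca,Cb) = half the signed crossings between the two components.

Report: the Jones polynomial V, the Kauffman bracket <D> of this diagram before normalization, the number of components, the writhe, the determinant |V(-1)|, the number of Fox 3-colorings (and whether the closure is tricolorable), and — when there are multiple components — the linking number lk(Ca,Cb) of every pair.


V = -x^-4 + x^-3 + x^-1
<D> = A^-8 + 1 - A^4 (w = -4)
1 component over 6 crossings, w = -4
9 Fox colorings among 3^6, |V(-1)| = 3: tricolorable
why: the span of V is 3, forcing >= 3 crossings in any diagram


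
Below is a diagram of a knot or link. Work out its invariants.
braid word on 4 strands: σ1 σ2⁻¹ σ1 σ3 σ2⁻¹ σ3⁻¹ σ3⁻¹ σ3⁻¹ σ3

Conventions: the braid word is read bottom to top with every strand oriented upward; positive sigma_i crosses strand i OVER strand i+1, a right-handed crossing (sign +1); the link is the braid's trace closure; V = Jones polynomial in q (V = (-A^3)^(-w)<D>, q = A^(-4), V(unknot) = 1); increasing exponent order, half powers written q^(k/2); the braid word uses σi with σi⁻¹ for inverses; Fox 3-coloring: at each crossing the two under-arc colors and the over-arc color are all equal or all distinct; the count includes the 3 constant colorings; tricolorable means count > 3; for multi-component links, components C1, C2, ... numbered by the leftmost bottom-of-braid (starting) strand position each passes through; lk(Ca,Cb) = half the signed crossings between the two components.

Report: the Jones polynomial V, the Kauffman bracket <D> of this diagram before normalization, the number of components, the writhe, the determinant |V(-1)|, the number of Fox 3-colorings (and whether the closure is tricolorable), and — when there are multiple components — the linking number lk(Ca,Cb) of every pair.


V = q^-4 - q^-3 + q^-2 - 2q^-1 + 2 - q + q^2
<D> = -A^-11 + A^-7 - 2A^-3 + 2A - A^5 + A^9 - A^13 (w = -1)
1 component over 9 crossings, w = -1
9 Fox colorings among 3^9, |V(-1)| = 9: tricolorable
why: the span of V is 6, forcing >= 6 crossings in any diagram


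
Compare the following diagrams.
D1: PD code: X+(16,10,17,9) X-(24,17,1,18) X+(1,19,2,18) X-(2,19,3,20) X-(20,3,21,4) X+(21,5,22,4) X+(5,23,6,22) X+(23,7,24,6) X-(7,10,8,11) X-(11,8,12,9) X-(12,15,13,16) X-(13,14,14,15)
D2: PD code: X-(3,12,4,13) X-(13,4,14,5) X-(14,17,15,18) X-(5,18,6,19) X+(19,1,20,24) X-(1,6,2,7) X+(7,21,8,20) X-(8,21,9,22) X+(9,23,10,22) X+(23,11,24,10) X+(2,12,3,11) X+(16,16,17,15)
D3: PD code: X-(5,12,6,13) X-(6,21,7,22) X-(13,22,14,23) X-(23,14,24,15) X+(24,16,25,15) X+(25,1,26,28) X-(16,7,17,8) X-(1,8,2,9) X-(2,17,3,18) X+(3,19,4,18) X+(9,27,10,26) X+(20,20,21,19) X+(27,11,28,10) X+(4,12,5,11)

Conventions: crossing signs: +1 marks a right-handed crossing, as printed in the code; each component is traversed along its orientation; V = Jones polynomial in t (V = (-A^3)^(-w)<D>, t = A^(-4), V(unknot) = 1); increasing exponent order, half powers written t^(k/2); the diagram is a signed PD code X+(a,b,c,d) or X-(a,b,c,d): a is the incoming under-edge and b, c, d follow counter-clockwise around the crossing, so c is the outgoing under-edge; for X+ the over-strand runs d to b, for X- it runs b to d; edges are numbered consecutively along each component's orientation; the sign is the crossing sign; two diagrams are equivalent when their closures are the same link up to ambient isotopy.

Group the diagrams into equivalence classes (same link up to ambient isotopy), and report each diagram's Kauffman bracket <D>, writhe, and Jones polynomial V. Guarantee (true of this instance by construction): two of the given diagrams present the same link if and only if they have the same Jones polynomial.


grouping into links: {D1} | {D2, D3}
V(D1) = 1  (w -2, c 12, <D> = A^-6)
D2 (bracket -A^-12 + 2A^-8 - 2A^-4 + 3 - 2A^4 + 2A^8 - A^12; 12 crossings at w = 0): V = -t^-3 + 2t^-2 - 2t^-1 + 3 - 2t + 2t^2 - t^3
V(D3) = -t^-3 + 2t^-2 - 2t^-1 + 3 - 2t + 2t^2 - t^3  [14 crossings, <D> = -A^-12 + 2A^-8 - 2A^-4 + 3 - 2A^4 + 2A^8 - A^12, w = 0]
why: comparing 3 Jones polynomials yields 2 groups
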